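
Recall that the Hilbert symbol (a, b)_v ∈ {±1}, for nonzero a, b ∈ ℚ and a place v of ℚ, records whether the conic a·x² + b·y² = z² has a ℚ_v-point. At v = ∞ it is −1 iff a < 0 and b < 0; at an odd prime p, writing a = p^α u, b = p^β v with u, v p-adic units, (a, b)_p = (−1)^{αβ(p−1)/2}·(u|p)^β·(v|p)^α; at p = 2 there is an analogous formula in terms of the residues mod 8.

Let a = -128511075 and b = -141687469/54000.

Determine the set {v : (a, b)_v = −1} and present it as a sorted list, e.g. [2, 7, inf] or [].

Mod squares: a ≡ -3, b ≡ -19635. Check v ∈ {∞, 2, 3, 5, 7, 11, 17, 47}.
v=11: a=11^2·(≡8), b=11^1·(≡2) mod 11; (8|11)=-1, (2|11)=-1; (−1)^{2·1·5}·(-1)^1·(-1)^2 = -1.
v=∞: -3 < 0 and -19635 < 0  ⇒  (a,b)_∞ = -1.
v=3: a=3^1·(≡2), b=3^-3·(≡1) mod 3; (2|3)=-1, (1|3)=+1; (−1)^{1·-3·1}·(-1)^-3·(+1)^1 = +1.
v=47: a=47^0·(≡38), b=47^2·(≡11) mod 47; (38|47)=-1, (11|47)=-1; (−1)^{0·2·23}·(-1)^2·(-1)^0 = +1.
v=17: a=17^2·(≡11), b=17^1·(≡2) mod 17; (11|17)=-1, (2|17)=+1; (−1)^{2·1·8}·(-1)^1·(+1)^2 = -1.
v=5: a=5^2·(≡2), b=5^-3·(≡3) mod 5; (2|5)=-1, (3|5)=-1; (−1)^{2·-3·2}·(-1)^-3·(-1)^2 = -1.
v=7: a=7^2·(≡1), b=7^3·(≡4) mod 7; (1|7)=+1, (4|7)=+1; (−1)^{2·3·3}·(+1)^3·(+1)^2 = +1.
v=2: v_2(a)=0, v_2(b)=-4; units ≡ 5, 5 (mod 8); ε·ε+αω+βω = 0·0+0·1+-4·1 ≡ 0  ⇒  (a,b)_2 = +1.
Ram(-3, -19635) = {5, 11, 17, ∞}; no ℚ_5-point on the conic.

[5, 11, 17, inf]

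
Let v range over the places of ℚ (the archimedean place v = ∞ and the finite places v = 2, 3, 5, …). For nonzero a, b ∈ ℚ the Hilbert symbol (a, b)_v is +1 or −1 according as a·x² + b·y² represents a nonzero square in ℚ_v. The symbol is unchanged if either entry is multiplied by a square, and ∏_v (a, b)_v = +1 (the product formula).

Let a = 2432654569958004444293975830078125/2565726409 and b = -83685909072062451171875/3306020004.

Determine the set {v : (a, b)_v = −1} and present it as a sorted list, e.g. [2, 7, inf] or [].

[11, 13, 29, 47]

Mod squares: a ≡ 32045, b ≡ -1724195. Check v ∈ {∞, 2, 3, 5, 7, 11, 13, 17, 23, 29, 37, 47}.
v=2: v_2(a)=0, v_2(b)=-2; units ≡ 5, 5 (mod 8); ε·ε+αω+βω = 0·0+0·1+-2·1 ≡ 0  ⇒  (a,b)_2 = +1.
v=∞: 32045 > 0 and -1724195 < 0  ⇒  (a,b)_∞ = +1.
v=5: a=5^19·(≡1), b=5^11·(≡4) mod 5; (1|5)=+1, (4|5)=+1; (−1)^{19·11·2}·(+1)^11·(+1)^19 = +1.
v=7: a=7^0·(≡3), b=7^-2·(≡5) mod 7; (3|7)=-1, (5|7)=-1; (−1)^{0·-2·3}·(-1)^-2·(-1)^0 = +1.
v=3: a=3^2·(≡2), b=3^-2·(≡1) mod 3; (2|3)=-1, (1|3)=+1; (−1)^{2·-2·1}·(-1)^-2·(+1)^2 = +1.
v=17: a=17^3·(≡13), b=17^2·(≡2) mod 17; (13|17)=+1, (2|17)=+1; (−1)^{3·2·8}·(+1)^2·(+1)^3 = +1.
v=11: a=11^2·(≡10), b=11^3·(≡3) mod 11; (10|11)=-1, (3|11)=+1; (−1)^{2·3·5}·(-1)^3·(+1)^2 = -1.
v=13: a=13^3·(≡6), b=13^2·(≡7) mod 13; (6|13)=-1, (7|13)=-1; (−1)^{3·2·6}·(-1)^2·(-1)^3 = -1.
v=29: a=29^5·(≡2), b=29^3·(≡1) mod 29; (2|29)=-1, (1|29)=+1; (−1)^{5·3·14}·(-1)^3·(+1)^5 = -1.
v=47: a=47^0·(≡45), b=47^1·(≡31) mod 47; (45|47)=-1, (31|47)=-1; (−1)^{0·1·23}·(-1)^1·(-1)^0 = -1.
v=23: a=23^2·(≡16), b=23^1·(≡11) mod 23; (16|23)=+1, (11|23)=-1; (−1)^{2·1·11}·(+1)^1·(-1)^2 = +1.
v=37: a=37^-6·(≡36), b=37^-4·(≡29) mod 37; (36|37)=+1, (29|37)=-1; (−1)^{-6·-4·18}·(+1)^-4·(-1)^-6 = +1.
|Ram(32045, -1724195)| = 4, even; anisotropic at {11, 13, 29, 47}.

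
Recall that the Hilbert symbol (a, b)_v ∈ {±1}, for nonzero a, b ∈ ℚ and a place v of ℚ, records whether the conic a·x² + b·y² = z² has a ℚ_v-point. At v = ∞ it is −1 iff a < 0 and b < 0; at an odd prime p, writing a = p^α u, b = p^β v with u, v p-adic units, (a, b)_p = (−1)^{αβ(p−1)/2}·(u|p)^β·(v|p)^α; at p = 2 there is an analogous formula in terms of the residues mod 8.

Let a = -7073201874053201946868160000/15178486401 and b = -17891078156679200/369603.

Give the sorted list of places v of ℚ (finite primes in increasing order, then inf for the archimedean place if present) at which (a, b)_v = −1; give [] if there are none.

[17, inf]

Mod squares: a ≡ -374, b ≡ -6. Check v ∈ {∞, 2, 3, 5, 11, 13, 17, 19}.
v=∞: -374 < 0 and -6 < 0  ⇒  (a,b)_∞ = -1.
v=19: a=19^4·(≡4), b=19^2·(≡14) mod 19; (4|19)=+1, (14|19)=-1; (−1)^{4·2·9}·(+1)^2·(-1)^4 = +1.
v=17: a=17^3·(≡3), b=17^2·(≡12) mod 17; (3|17)=-1, (12|17)=-1; (−1)^{3·2·8}·(-1)^2·(-1)^3 = -1.
v=5: a=5^4·(≡4), b=5^2·(≡4) mod 5; (4|5)=+1, (4|5)=+1; (−1)^{4·2·2}·(+1)^2·(+1)^4 = +1.
v=11: a=11^13·(≡6), b=11^8·(≡5) mod 11; (6|11)=-1, (5|11)=+1; (−1)^{13·8·5}·(-1)^8·(+1)^13 = +1.
v=3: a=3^-12·(≡1), b=3^-7·(≡1) mod 3; (1|3)=+1, (1|3)=+1; (−1)^{-12·-7·1}·(+1)^-7·(+1)^-12 = +1.
v=2: v_2(a)=9, v_2(b)=5; units ≡ 5, 5 (mod 8); ε·ε+αω+βω = 0·0+9·1+5·1 ≡ 0  ⇒  (a,b)_2 = +1.
v=13: a=13^-4·(≡1), b=13^-2·(≡7) mod 13; (1|13)=+1, (7|13)=-1; (−1)^{-4·-2·6}·(+1)^-2·(-1)^-4 = +1.
|Ram(-374, -6)| = 2, even; anisotropic at {17, ∞}.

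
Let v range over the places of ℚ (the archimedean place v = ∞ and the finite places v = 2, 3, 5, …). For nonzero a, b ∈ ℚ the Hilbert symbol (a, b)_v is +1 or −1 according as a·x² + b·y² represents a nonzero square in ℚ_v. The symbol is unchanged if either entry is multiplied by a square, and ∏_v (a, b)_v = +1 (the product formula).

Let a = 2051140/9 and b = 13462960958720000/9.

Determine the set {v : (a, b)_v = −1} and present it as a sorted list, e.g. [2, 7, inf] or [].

[5, 13]

Mod squares: a ≡ 10465, b ≡ 2. Check v ∈ {∞, 2, 3, 5, 7, 13, 23}.
v=5: a=5^1·(≡2), b=5^4·(≡3) mod 5; (2|5)=-1, (3|5)=-1; (−1)^{1·4·2}·(-1)^4·(-1)^1 = -1.
v=3: a=3^-2·(≡1), b=3^-2·(≡2) mod 3; (1|3)=+1, (2|3)=-1; (−1)^{-2·-2·1}·(+1)^-2·(-1)^-2 = +1.
v=13: a=13^1·(≡10), b=13^2·(≡6) mod 13; (10|13)=+1, (6|13)=-1; (−1)^{1·2·6}·(+1)^2·(-1)^1 = -1.
v=7: a=7^3·(≡1), b=7^6·(≡2) mod 7; (1|7)=+1, (2|7)=+1; (−1)^{3·6·3}·(+1)^6·(+1)^3 = +1.
v=∞: 10465 > 0 and 2 > 0  ⇒  (a,b)_∞ = +1.
v=2: v_2(a)=2, v_2(b)=11; units ≡ 1, 1 (mod 8); ε·ε+αω+βω = 0·0+2·0+11·0 ≡ 0  ⇒  (a,b)_2 = +1.
v=23: a=23^1·(≡1), b=23^2·(≡4) mod 23; (1|23)=+1, (4|23)=+1; (−1)^{1·2·11}·(+1)^2·(+1)^1 = +1.
(10465, 2 / ℚ) ramifies at {5, 13}: a division algebra.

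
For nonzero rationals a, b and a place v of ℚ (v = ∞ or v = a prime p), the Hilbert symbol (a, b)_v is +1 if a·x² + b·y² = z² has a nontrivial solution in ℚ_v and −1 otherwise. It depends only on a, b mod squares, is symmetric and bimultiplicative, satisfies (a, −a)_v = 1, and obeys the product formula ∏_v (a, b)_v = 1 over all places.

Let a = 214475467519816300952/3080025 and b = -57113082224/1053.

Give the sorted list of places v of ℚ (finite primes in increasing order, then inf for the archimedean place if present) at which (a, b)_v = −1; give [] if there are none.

[2, 11, 13, 17, 19, 29]

(a, b) ≡ (4739702, -1062347) mod (ℚ^×)²; places V = {2, 3, 5, 7, 11, 13, 17, 19, 23, 29, ∞}.
(a,b)_29: α=1, u≡9; β=0, v≡18 (mod 29); (9|29)=+1, (18|29)=-1; sign (−1)^0·+1^0·-1^1 = -1.
(a,b)_13: α=-2, u≡2; β=-1, v≡12 (mod 13); (2|13)=-1, (12|13)=+1; sign (−1)^0·-1^-1·+1^-2 = -1.
(a,b)_∞: sgn(4739702)=+, sgn(-1062347)=−, so +1.
(a,b)_23: α=1, u≡19; β=1, v≡12 (mod 23); (19|23)=-1, (12|23)=+1; sign (−1)^1·-1^1·+1^1 = +1.
(a,b)_3: α=-6, u≡2; β=-4, v≡1 (mod 3); (2|3)=-1, (1|3)=+1; sign (−1)^0·-1^-4·+1^-6 = +1.
(a,b)_19: α=5, u≡9; β=3, v≡16 (mod 19); (9|19)=+1, (16|19)=+1; sign (−1)^1·+1^3·+1^5 = -1.
(a,b)_5: α=-2, u≡2; β=0, v≡2 (mod 5); (2|5)=-1, (2|5)=-1; sign (−1)^0·-1^0·-1^-2 = +1.
(a,b)_11: α=7, u≡1; β=3, v≡5 (mod 11); (1|11)=+1, (5|11)=+1; sign (−1)^1·+1^3·+1^7 = -1.
(a,b)_17: α=1, u≡7; β=1, v≡15 (mod 17); (7|17)=-1, (15|17)=+1; sign (−1)^0·-1^1·+1^1 = -1.
(a,b)_2: α=3, β=4; u≡3, v≡5 (mod 8); ε(u)ε(v)=1·0, αω(v)=3·1, βω(u)=4·1; sum ≡ 1  ⇒  -1.
(a,b)_7: α=2, u≡4; β=0, v≡4 (mod 7); (4|7)=+1, (4|7)=+1; sign (−1)^0·+1^0·+1^2 = +1.
|Ram(4739702, -1062347)| = 6, even; anisotropic at {2, 11, 13, 17, 19, 29}.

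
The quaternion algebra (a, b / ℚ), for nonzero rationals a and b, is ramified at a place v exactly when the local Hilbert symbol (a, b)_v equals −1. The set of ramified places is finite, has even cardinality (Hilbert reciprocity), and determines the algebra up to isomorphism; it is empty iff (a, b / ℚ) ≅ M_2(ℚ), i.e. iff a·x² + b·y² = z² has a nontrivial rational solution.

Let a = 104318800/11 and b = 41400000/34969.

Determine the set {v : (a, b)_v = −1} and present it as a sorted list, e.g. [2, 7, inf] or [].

[2, 5]

Mod squares: a ≡ 5423, b ≡ 115. Check v ∈ {∞, 2, 3, 5, 11, 17, 23, 29}.
v=5: a=5^2·(≡2), b=5^5·(≡2) mod 5; (2|5)=-1, (2|5)=-1; (−1)^{2·5·2}·(-1)^5·(-1)^2 = -1.
v=29: a=29^1·(≡1), b=29^0·(≡22) mod 29; (1|29)=+1, (22|29)=+1; (−1)^{1·0·14}·(+1)^0·(+1)^1 = +1.
v=∞: 5423 > 0 and 115 > 0  ⇒  (a,b)_∞ = +1.
v=11: a=11^-1·(≡3), b=11^-2·(≡5) mod 11; (3|11)=+1, (5|11)=+1; (−1)^{-1·-2·5}·(+1)^-2·(+1)^-1 = +1.
v=23: a=23^2·(≡4), b=23^1·(≡15) mod 23; (4|23)=+1, (15|23)=-1; (−1)^{2·1·11}·(+1)^1·(-1)^2 = +1.
v=2: v_2(a)=4, v_2(b)=6; units ≡ 7, 3 (mod 8); ε·ε+αω+βω = 1·1+4·1+6·0 ≡ 1  ⇒  (a,b)_2 = -1.
v=17: a=17^1·(≡15), b=17^-2·(≡1) mod 17; (15|17)=+1, (1|17)=+1; (−1)^{1·-2·8}·(+1)^-2·(+1)^1 = +1.
v=3: a=3^0·(≡2), b=3^2·(≡1) mod 3; (2|3)=-1, (1|3)=+1; (−1)^{0·2·1}·(-1)^2·(+1)^0 = +1.
|Ram(5423, 115)| = 2, even; anisotropic at {2, 5}.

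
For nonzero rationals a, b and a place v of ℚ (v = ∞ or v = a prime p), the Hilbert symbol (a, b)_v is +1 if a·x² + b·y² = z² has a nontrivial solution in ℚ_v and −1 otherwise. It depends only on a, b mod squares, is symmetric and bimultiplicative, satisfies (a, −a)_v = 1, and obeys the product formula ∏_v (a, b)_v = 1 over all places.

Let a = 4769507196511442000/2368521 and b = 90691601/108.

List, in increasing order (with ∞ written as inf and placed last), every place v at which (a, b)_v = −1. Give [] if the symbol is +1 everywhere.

[3, 5, 7, 13]

(a, b) ≡ (5, 3003) mod (ℚ^×)²; places V = {2, 3, 5, 7, 11, 13, 19, 43, ∞}.
(a,b)_43: α=4, u≡22; β=2, v≡15 (mod 43); (22|43)=-1, (15|43)=+1; sign (−1)^0·-1^2·+1^4 = +1.
(a,b)_∞: sgn(5)=+, sgn(3003)=+, so +1.
(a,b)_2: α=4, β=-2; u≡5, v≡3 (mod 8); ε(u)ε(v)=0·1, αω(v)=4·1, βω(u)=-2·1; sum ≡ 0  ⇒  +1.
(a,b)_11: α=2, u≡4; β=1, v≡9 (mod 11); (4|11)=+1, (9|11)=+1; sign (−1)^0·+1^1·+1^2 = +1.
(a,b)_3: α=-8, u≡2; β=-3, v≡2 (mod 3); (2|3)=-1, (2|3)=-1; sign (−1)^0·-1^-3·-1^-8 = -1.
(a,b)_13: α=0, u≡8; β=1, v≡12 (mod 13); (8|13)=-1, (12|13)=+1; sign (−1)^0·-1^1·+1^0 = -1.
(a,b)_19: α=-2, u≡11; β=0, v≡9 (mod 19); (11|19)=+1, (9|19)=+1; sign (−1)^0·+1^0·+1^-2 = +1.
(a,b)_5: α=3, u≡1; β=0, v≡2 (mod 5); (1|5)=+1, (2|5)=-1; sign (−1)^0·+1^0·-1^3 = -1.
(a,b)_7: α=8, u≡3; β=3, v≡1 (mod 7); (3|7)=-1, (1|7)=+1; sign (−1)^0·-1^3·+1^8 = -1.
Ram(5, 3003) = {3, 5, 7, 13}; no ℚ_3-point on the conic.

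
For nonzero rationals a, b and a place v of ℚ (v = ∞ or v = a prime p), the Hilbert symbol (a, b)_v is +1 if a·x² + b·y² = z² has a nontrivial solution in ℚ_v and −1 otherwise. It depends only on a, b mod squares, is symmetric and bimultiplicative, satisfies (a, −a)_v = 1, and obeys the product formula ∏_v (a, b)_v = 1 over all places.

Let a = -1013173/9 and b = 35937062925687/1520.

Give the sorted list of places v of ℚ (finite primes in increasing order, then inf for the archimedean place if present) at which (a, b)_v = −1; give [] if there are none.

[5, 19, 29, 31]

(a, b) ≡ (-20677, 7108855985) mod (ℚ^×)²; places V = {2, 3, 5, 7, 11, 19, 23, 29, 31, 47, ∞}.
(a,b)_31: α=1, u≡30; β=1, v≡12 (mod 31); (30|31)=-1, (12|31)=-1; sign (−1)^1·-1^1·-1^1 = -1.
(a,b)_19: α=0, u≡15; β=-1, v≡4 (mod 19); (15|19)=-1, (4|19)=+1; sign (−1)^0·-1^-1·+1^0 = -1.
(a,b)_29: α=1, u≡17; β=1, v≡25 (mod 29); (17|29)=-1, (25|29)=+1; sign (−1)^0·-1^1·+1^1 = -1.
(a,b)_7: α=2, u≡4; β=3, v≡1 (mod 7); (4|7)=+1, (1|7)=+1; sign (−1)^0·+1^3·+1^2 = +1.
(a,b)_23: α=1, u≡7; β=1, v≡3 (mod 23); (7|23)=-1, (3|23)=+1; sign (−1)^1·-1^1·+1^1 = +1.
(a,b)_5: α=0, u≡3; β=-1, v≡3 (mod 5); (3|5)=-1, (3|5)=-1; sign (−1)^0·-1^-1·-1^0 = -1.
(a,b)_47: α=0, u≡32; β=1, v≡36 (mod 47); (32|47)=+1, (36|47)=+1; sign (−1)^0·+1^1·+1^0 = +1.
(a,b)_∞: sgn(-20677)=−, sgn(7108855985)=+, so +1.
(a,b)_3: α=-2, u≡2; β=4, v≡2 (mod 3); (2|3)=-1, (2|3)=-1; sign (−1)^0·-1^4·-1^-2 = +1.
(a,b)_2: α=0, β=-4; u≡3, v≡1 (mod 8); ε(u)ε(v)=1·0, αω(v)=0·0, βω(u)=-4·1; sum ≡ 0  ⇒  +1.
(a,b)_11: α=0, u≡9; β=3, v≡8 (mod 11); (9|11)=+1, (8|11)=-1; sign (−1)^0·+1^3·-1^0 = +1.
|Ram(-20677, 7108855985)| = 4, even; anisotropic at {5, 19, 29, 31}.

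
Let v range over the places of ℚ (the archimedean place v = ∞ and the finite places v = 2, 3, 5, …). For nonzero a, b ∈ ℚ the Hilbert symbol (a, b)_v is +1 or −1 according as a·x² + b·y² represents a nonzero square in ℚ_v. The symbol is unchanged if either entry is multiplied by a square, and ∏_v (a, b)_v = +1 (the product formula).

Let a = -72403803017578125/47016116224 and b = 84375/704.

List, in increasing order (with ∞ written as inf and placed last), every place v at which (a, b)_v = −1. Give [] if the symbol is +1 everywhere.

[3, 11, 17, 19]

(a, b) ≡ (-7429, 165) mod (ℚ^×)²; places V = {2, 3, 5, 7, 11, 17, 19, 23, 37, ∞}.
(a,b)_17: α=1, u≡12; β=0, v≡3 (mod 17); (12|17)=-1, (3|17)=-1; sign (−1)^0·-1^0·-1^1 = -1.
(a,b)_∞: sgn(-7429)=−, sgn(165)=+, so +1.
(a,b)_7: α=-2, u≡5; β=0, v≡1 (mod 7); (5|7)=-1, (1|7)=+1; sign (−1)^0·-1^0·+1^-2 = +1.
(a,b)_23: α=1, u≡11; β=0, v≡9 (mod 23); (11|23)=-1, (9|23)=+1; sign (−1)^0·-1^0·+1^1 = +1.
(a,b)_19: α=1, u≡8; β=0, v≡15 (mod 19); (8|19)=-1, (15|19)=-1; sign (−1)^0·-1^0·-1^1 = -1.
(a,b)_2: α=-16, β=-6; u≡3, v≡5 (mod 8); ε(u)ε(v)=1·0, αω(v)=-16·1, βω(u)=-6·1; sum ≡ 0  ⇒  +1.
(a,b)_11: α=-4, u≡6; β=-1, v≡3 (mod 11); (6|11)=-1, (3|11)=+1; sign (−1)^0·-1^-1·+1^-4 = -1.
(a,b)_5: α=10, u≡4; β=5, v≡3 (mod 5); (4|5)=+1, (3|5)=-1; sign (−1)^0·+1^5·-1^10 = +1.
(a,b)_37: α=2, u≡31; β=0, v≡15 (mod 37); (31|37)=-1, (15|37)=-1; sign (−1)^0·-1^0·-1^2 = +1.
(a,b)_3: α=6, u≡2; β=3, v≡1 (mod 3); (2|3)=-1, (1|3)=+1; sign (−1)^0·-1^3·+1^6 = -1.
(-7429, 165 / ℚ) ramifies at {3, 11, 17, 19}: a division algebra.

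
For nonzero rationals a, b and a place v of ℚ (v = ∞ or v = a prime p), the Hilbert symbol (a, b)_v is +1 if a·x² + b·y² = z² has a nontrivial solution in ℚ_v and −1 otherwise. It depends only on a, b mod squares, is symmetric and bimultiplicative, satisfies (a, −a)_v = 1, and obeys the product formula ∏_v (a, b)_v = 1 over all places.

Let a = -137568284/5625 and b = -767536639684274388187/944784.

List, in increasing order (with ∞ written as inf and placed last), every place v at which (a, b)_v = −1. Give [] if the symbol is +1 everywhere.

(a, b) ≡ (-701879, -13243) mod (ℚ^×)²; places V = {2, 3, 5, 7, 17, 19, 41, 53, ∞}.
(a,b)_∞: sgn(-701879)=−, sgn(-13243)=−, so -1.
(a,b)_3: α=-2, u≡1; β=-10, v≡2 (mod 3); (1|3)=+1, (2|3)=-1; sign (−1)^0·+1^-10·-1^-2 = +1.
(a,b)_41: α=1, u≡35; β=3, v≡40 (mod 41); (35|41)=-1, (40|41)=+1; sign (−1)^0·-1^3·+1^1 = -1.
(a,b)_2: α=2, β=-4; u≡1, v≡5 (mod 8); ε(u)ε(v)=0·0, αω(v)=2·1, βω(u)=-4·0; sum ≡ 0  ⇒  +1.
(a,b)_17: α=1, u≡7; β=3, v≡6 (mod 17); (7|17)=-1, (6|17)=-1; sign (−1)^0·-1^3·-1^1 = +1.
(a,b)_5: α=-4, u≡4; β=0, v≡2 (mod 5); (4|5)=+1, (2|5)=-1; sign (−1)^0·+1^0·-1^-4 = +1.
(a,b)_7: α=2, u≡4; β=6, v≡2 (mod 7); (4|7)=+1, (2|7)=+1; sign (−1)^0·+1^6·+1^2 = +1.
(a,b)_19: α=1, u≡8; β=3, v≡4 (mod 19); (8|19)=-1, (4|19)=+1; sign (−1)^1·-1^3·+1^1 = +1.
(a,b)_53: α=1, u≡37; β=2, v≡16 (mod 53); (37|53)=+1, (16|53)=+1; sign (−1)^0·+1^2·+1^1 = +1.
|Ram(-701879, -13243)| = 2, even; anisotropic at {41, ∞}.

[41, inf]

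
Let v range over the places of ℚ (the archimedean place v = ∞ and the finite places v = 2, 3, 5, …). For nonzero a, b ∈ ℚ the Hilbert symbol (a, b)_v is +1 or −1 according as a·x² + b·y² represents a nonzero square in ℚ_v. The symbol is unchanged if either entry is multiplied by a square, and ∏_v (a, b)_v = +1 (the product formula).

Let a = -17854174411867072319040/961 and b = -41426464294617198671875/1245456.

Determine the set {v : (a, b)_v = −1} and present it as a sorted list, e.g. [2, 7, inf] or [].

(a, b) ≡ (-65, -7315) mod (ℚ^×)²; places V = {2, 3, 5, 7, 11, 13, 19, 31, ∞}.
(a,b)_3: α=4, u≡1; β=-4, v≡2 (mod 3); (1|3)=+1, (2|3)=-1; sign (−1)^0·+1^-4·-1^4 = +1.
(a,b)_31: α=-2, u≡4; β=-2, v≡16 (mod 31); (4|31)=+1, (16|31)=+1; sign (−1)^0·+1^-2·+1^-2 = +1.
(a,b)_2: α=6, β=-4; u≡7, v≡5 (mod 8); ε(u)ε(v)=1·0, αω(v)=6·1, βω(u)=-4·0; sum ≡ 0  ⇒  +1.
(a,b)_5: α=1, u≡2; β=7, v≡2 (mod 5); (2|5)=-1, (2|5)=-1; sign (−1)^0·-1^7·-1^1 = +1.
(a,b)_11: α=2, u≡5; β=5, v≡8 (mod 11); (5|11)=+1, (8|11)=-1; sign (−1)^0·+1^5·-1^2 = +1.
(a,b)_13: α=5, u≡7; β=4, v≡3 (mod 13); (7|13)=-1, (3|13)=+1; sign (−1)^0·-1^4·+1^5 = +1.
(a,b)_19: α=4, u≡11; β=3, v≡2 (mod 19); (11|19)=+1, (2|19)=-1; sign (−1)^0·+1^3·-1^4 = +1.
(a,b)_∞: sgn(-65)=−, sgn(-7315)=−, so -1.
(a,b)_7: α=6, u≡5; β=5, v≡5 (mod 7); (5|7)=-1, (5|7)=-1; sign (−1)^0·-1^5·-1^6 = -1.
|Ram(-65, -7315)| = 2, even; anisotropic at {7, ∞}.

[7, inf]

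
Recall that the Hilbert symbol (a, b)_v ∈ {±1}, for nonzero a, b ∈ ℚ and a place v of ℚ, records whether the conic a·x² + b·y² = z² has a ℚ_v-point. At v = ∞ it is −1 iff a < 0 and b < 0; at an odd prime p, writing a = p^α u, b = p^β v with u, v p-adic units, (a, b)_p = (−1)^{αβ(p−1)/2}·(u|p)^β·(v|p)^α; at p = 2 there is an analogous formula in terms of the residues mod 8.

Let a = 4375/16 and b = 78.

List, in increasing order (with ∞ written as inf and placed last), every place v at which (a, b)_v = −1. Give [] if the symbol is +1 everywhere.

[2, 13]

(a, b) ≡ (7, 78) mod (ℚ^×)²; places V = {2, 3, 5, 7, 13, ∞}.
(a,b)_∞: sgn(7)=+, sgn(78)=+, so +1.
(a,b)_13: α=0, u≡11; β=1, v≡6 (mod 13); (11|13)=-1, (6|13)=-1; sign (−1)^0·-1^1·-1^0 = -1.
(a,b)_5: α=4, u≡2; β=0, v≡3 (mod 5); (2|5)=-1, (3|5)=-1; sign (−1)^0·-1^0·-1^4 = +1.
(a,b)_2: α=-4, β=1; u≡7, v≡7 (mod 8); ε(u)ε(v)=1·1, αω(v)=-4·0, βω(u)=1·0; sum ≡ 1  ⇒  -1.
(a,b)_3: α=0, u≡1; β=1, v≡2 (mod 3); (1|3)=+1, (2|3)=-1; sign (−1)^0·+1^1·-1^0 = +1.
(a,b)_7: α=1, u≡1; β=0, v≡1 (mod 7); (1|7)=+1, (1|7)=+1; sign (−1)^0·+1^0·+1^1 = +1.
(7, 78 / ℚ) ramifies at {2, 13}: a division algebra.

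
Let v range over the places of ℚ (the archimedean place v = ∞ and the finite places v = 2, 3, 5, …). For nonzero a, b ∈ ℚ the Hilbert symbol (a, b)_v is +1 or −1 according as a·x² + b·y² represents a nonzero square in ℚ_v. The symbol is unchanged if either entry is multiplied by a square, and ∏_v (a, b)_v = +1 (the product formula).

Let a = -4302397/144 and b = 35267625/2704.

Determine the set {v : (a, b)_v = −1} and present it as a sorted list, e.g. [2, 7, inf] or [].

[5, 29, 37, 47]

Mod squares: a ≡ -37, b ≡ 156745. Check v ∈ {∞, 2, 3, 5, 11, 13, 23, 29, 31, 37, 47}.
v=∞: -37 < 0 and 156745 > 0  ⇒  (a,b)_∞ = +1.
v=5: a=5^0·(≡2), b=5^3·(≡4) mod 5; (2|5)=-1, (4|5)=+1; (−1)^{0·3·2}·(-1)^3·(+1)^0 = -1.
v=47: a=47^0·(≡10), b=47^1·(≡29) mod 47; (10|47)=-1, (29|47)=-1; (−1)^{0·1·23}·(-1)^1·(-1)^0 = -1.
v=23: a=23^0·(≡1), b=23^1·(≡15) mod 23; (1|23)=+1, (15|23)=-1; (−1)^{0·1·11}·(+1)^1·(-1)^0 = +1.
v=29: a=29^0·(≡15), b=29^1·(≡18) mod 29; (15|29)=-1, (18|29)=-1; (−1)^{0·1·14}·(-1)^1·(-1)^0 = -1.
v=37: a=37^1·(≡16), b=37^0·(≡13) mod 37; (16|37)=+1, (13|37)=-1; (−1)^{1·0·18}·(+1)^0·(-1)^1 = -1.
v=2: v_2(a)=-4, v_2(b)=-4; units ≡ 3, 1 (mod 8); ε·ε+αω+βω = 1·0+-4·0+-4·1 ≡ 0  ⇒  (a,b)_2 = +1.
v=11: a=11^2·(≡6), b=11^0·(≡7) mod 11; (6|11)=-1, (7|11)=-1; (−1)^{2·0·5}·(-1)^0·(-1)^2 = +1.
v=31: a=31^2·(≡4), b=31^0·(≡28) mod 31; (4|31)=+1, (28|31)=+1; (−1)^{2·0·15}·(+1)^0·(+1)^2 = +1.
v=3: a=3^-2·(≡2), b=3^2·(≡1) mod 3; (2|3)=-1, (1|3)=+1; (−1)^{-2·2·1}·(-1)^2·(+1)^-2 = +1.
v=13: a=13^0·(≡5), b=13^-2·(≡1) mod 13; (5|13)=-1, (1|13)=+1; (−1)^{0·-2·6}·(-1)^-2·(+1)^0 = +1.
(-37, 156745 / ℚ) ramifies at {5, 29, 37, 47}: a division algebra.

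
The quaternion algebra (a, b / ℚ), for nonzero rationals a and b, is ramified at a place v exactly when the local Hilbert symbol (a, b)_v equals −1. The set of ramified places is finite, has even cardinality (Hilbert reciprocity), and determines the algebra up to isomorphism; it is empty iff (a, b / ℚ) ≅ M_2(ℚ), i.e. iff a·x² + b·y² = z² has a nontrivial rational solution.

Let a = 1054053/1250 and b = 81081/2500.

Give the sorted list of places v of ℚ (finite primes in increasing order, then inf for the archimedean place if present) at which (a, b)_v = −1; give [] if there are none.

[11, 13]

(a, b) ≡ (154, 1001) mod (ℚ^×)²; places V = {2, 3, 5, 7, 11, 13, ∞}.
(a,b)_5: α=-4, u≡4; β=-4, v≡4 (mod 5); (4|5)=+1, (4|5)=+1; sign (−1)^0·+1^-4·+1^-4 = +1.
(a,b)_3: α=4, u≡1; β=4, v≡2 (mod 3); (1|3)=+1, (2|3)=-1; sign (−1)^0·+1^4·-1^4 = +1.
(a,b)_∞: sgn(154)=+, sgn(1001)=+, so +1.
(a,b)_13: α=2, u≡5; β=1, v≡9 (mod 13); (5|13)=-1, (9|13)=+1; sign (−1)^0·-1^1·+1^2 = -1.
(a,b)_2: α=-1, β=-2; u≡5, v≡1 (mod 8); ε(u)ε(v)=0·0, αω(v)=-1·0, βω(u)=-2·1; sum ≡ 0  ⇒  +1.
(a,b)_7: α=1, u≡4; β=1, v≡5 (mod 7); (4|7)=+1, (5|7)=-1; sign (−1)^1·+1^1·-1^1 = +1.
(a,b)_11: α=1, u≡5; β=1, v≡4 (mod 11); (5|11)=+1, (4|11)=+1; sign (−1)^1·+1^1·+1^1 = -1.
|Ram(154, 1001)| = 2, even; anisotropic at {11, 13}.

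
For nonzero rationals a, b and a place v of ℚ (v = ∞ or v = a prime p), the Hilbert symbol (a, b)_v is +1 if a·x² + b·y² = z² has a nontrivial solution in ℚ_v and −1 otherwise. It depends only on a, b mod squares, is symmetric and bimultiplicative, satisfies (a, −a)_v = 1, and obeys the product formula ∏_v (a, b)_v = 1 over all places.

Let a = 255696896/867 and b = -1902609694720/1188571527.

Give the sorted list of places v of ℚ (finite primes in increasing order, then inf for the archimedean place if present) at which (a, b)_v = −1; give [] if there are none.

[5, 13]

(a, b) ≡ (78, -10010) mod (ℚ^×)²; places V = {2, 3, 5, 7, 11, 13, 17, 23, 31, ∞}.
(a,b)_7: α=4, u≡2; β=3, v≡5 (mod 7); (2|7)=+1, (5|7)=-1; sign (−1)^0·+1^3·-1^4 = +1.
(a,b)_5: α=0, u≡3; β=1, v≡3 (mod 5); (3|5)=-1, (3|5)=-1; sign (−1)^0·-1^1·-1^0 = -1.
(a,b)_31: α=0, u≡1; β=-4, v≡13 (mod 31); (1|31)=+1, (13|31)=-1; sign (−1)^0·+1^-4·-1^0 = +1.
(a,b)_2: α=13, β=21; u≡7, v≡3 (mod 8); ε(u)ε(v)=1·1, αω(v)=13·1, βω(u)=21·0; sum ≡ 0  ⇒  +1.
(a,b)_3: α=-1, u≡2; β=-2, v≡1 (mod 3); (2|3)=-1, (1|3)=+1; sign (−1)^0·-1^-2·+1^-1 = +1.
(a,b)_13: α=1, u≡2; β=-1, v≡4 (mod 13); (2|13)=-1, (4|13)=+1; sign (−1)^0·-1^-1·+1^1 = -1.
(a,b)_∞: sgn(78)=+, sgn(-10010)=−, so +1.
(a,b)_23: α=0, u≡12; β=2, v≡9 (mod 23); (12|23)=+1, (9|23)=+1; sign (−1)^0·+1^2·+1^0 = +1.
(a,b)_11: α=0, u≡9; β=-1, v≡1 (mod 11); (9|11)=+1, (1|11)=+1; sign (−1)^0·+1^-1·+1^0 = +1.
(a,b)_17: α=-2, u≡5; β=0, v≡3 (mod 17); (5|17)=-1, (3|17)=-1; sign (−1)^0·-1^0·-1^-2 = +1.
(78, -10010 / ℚ) ramifies at {5, 13}: a division algebra.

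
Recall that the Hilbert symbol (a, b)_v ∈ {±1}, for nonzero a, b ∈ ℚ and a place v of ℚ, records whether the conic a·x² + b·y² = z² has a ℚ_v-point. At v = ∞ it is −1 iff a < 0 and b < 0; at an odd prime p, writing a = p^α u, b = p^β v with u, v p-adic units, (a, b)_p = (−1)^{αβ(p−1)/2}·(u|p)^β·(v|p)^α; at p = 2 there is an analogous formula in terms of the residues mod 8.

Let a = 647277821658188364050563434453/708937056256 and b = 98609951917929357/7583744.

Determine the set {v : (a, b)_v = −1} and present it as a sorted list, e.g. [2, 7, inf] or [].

[2, 31, 43, 53]

Mod squares: a ≡ 736117, b ≡ 140182. Check v ∈ {∞, 2, 3, 7, 11, 13, 17, 19, 23, 31, 43, 53}.
v=23: a=23^-2·(≡12), b=23^-2·(≡5) mod 23; (12|23)=+1, (5|23)=-1; (−1)^{-2·-2·11}·(+1)^-2·(-1)^-2 = +1.
v=43: a=43^3·(≡22), b=43^2·(≡29) mod 43; (22|43)=-1, (29|43)=-1; (−1)^{3·2·21}·(-1)^2·(-1)^3 = -1.
v=2: v_2(a)=-16, v_2(b)=-11; units ≡ 5, 3 (mod 8); ε·ε+αω+βω = 0·1+-16·1+-11·1 ≡ 1  ⇒  (a,b)_2 = -1.
v=∞: 736117 > 0 and 140182 > 0  ⇒  (a,b)_∞ = +1.
v=17: a=17^5·(≡9), b=17^3·(≡4) mod 17; (9|17)=+1, (4|17)=+1; (−1)^{5·3·8}·(+1)^3·(+1)^5 = +1.
v=7: a=7^2·(≡2), b=7^-1·(≡5) mod 7; (2|7)=+1, (5|7)=-1; (−1)^{2·-1·3}·(+1)^-1·(-1)^2 = +1.
v=3: a=3^16·(≡1), b=3^8·(≡1) mod 3; (1|3)=+1, (1|3)=+1; (−1)^{16·8·1}·(+1)^8·(+1)^16 = +1.
v=11: a=11^-2·(≡7), b=11^0·(≡5) mod 11; (7|11)=-1, (5|11)=+1; (−1)^{-2·0·5}·(-1)^0·(+1)^-2 = +1.
v=13: a=13^-2·(≡8), b=13^0·(≡4) mod 13; (8|13)=-1, (4|13)=+1; (−1)^{-2·0·6}·(-1)^0·(+1)^-2 = +1.
v=53: a=53^3·(≡2), b=53^2·(≡48) mod 53; (2|53)=-1, (48|53)=-1; (−1)^{3·2·26}·(-1)^2·(-1)^3 = -1.
v=19: a=19^1·(≡8), b=19^1·(≡4) mod 19; (8|19)=-1, (4|19)=+1; (−1)^{1·1·9}·(-1)^1·(+1)^1 = +1.
v=31: a=31^2·(≡24), b=31^1·(≡21) mod 31; (24|31)=-1, (21|31)=-1; (−1)^{2·1·15}·(-1)^1·(-1)^2 = -1.
Ram(736117, 140182) = {2, 31, 43, 53}; no ℚ_2-point on the conic.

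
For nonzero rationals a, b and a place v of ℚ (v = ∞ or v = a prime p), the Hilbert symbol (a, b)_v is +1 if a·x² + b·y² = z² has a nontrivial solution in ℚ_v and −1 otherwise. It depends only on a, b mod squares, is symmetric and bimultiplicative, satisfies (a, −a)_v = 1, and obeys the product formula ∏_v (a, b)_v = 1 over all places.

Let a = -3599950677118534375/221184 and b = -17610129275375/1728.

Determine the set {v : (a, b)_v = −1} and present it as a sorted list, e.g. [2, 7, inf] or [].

Mod squares: a ≡ -10548330, b ≡ -645. Check v ∈ {∞, 2, 3, 5, 7, 13, 17, 37, 43}.
v=2: v_2(a)=-13, v_2(b)=-6; units ≡ 3, 3 (mod 8); ε·ε+αω+βω = 1·1+-13·1+-6·1 ≡ 0  ⇒  (a,b)_2 = +1.
v=43: a=43^1·(≡32), b=43^1·(≡18) mod 43; (32|43)=-1, (18|43)=-1; (−1)^{1·1·21}·(-1)^1·(-1)^1 = -1.
v=7: a=7^2·(≡5), b=7^2·(≡6) mod 7; (5|7)=-1, (6|7)=-1; (−1)^{2·2·3}·(-1)^2·(-1)^2 = +1.
v=3: a=3^-3·(≡1), b=3^-3·(≡1) mod 3; (1|3)=+1, (1|3)=+1; (−1)^{-3·-3·1}·(+1)^-3·(+1)^-3 = -1.
v=5: a=5^5·(≡1), b=5^3·(≡4) mod 5; (1|5)=+1, (4|5)=+1; (−1)^{5·3·2}·(+1)^3·(+1)^5 = +1.
v=17: a=17^3·(≡6), b=17^2·(≡9) mod 17; (6|17)=-1, (9|17)=+1; (−1)^{3·2·8}·(-1)^2·(+1)^3 = +1.
v=13: a=13^3·(≡6), b=13^2·(≡5) mod 13; (6|13)=-1, (5|13)=-1; (−1)^{3·2·6}·(-1)^2·(-1)^3 = -1.
v=37: a=37^3·(≡17), b=37^2·(≡21) mod 37; (17|37)=-1, (21|37)=+1; (−1)^{3·2·18}·(-1)^2·(+1)^3 = +1.
v=∞: -10548330 < 0 and -645 < 0  ⇒  (a,b)_∞ = -1.
Ram(-10548330, -645) = {3, 13, 43, ∞}; no ℚ_3-point on the conic.

[3, 13, 43, inf]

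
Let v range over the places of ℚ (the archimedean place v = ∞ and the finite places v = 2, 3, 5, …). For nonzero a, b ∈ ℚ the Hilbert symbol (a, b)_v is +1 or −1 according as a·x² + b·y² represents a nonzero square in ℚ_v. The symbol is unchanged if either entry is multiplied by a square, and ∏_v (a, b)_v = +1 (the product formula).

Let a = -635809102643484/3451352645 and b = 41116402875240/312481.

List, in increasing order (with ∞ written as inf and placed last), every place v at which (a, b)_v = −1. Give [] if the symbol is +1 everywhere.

[2, 5, 7, 11]

(a, b) ≡ (-1155, 10) mod (ℚ^×)²; places V = {2, 3, 5, 7, 11, 13, 19, 43, 47, ∞}.
(a,b)_7: α=5, u≡5; β=4, v≡5 (mod 7); (5|7)=-1, (5|7)=-1; sign (−1)^0·-1^4·-1^5 = -1.
(a,b)_11: α=3, u≡3; β=4, v≡2 (mod 11); (3|11)=+1, (2|11)=-1; sign (−1)^0·+1^4·-1^3 = -1.
(a,b)_19: α=2, u≡11; β=2, v≡15 (mod 19); (11|19)=+1, (15|19)=-1; sign (−1)^0·+1^2·-1^2 = +1.
(a,b)_47: α=-2, u≡5; β=0, v≡13 (mod 47); (5|47)=-1, (13|47)=-1; sign (−1)^0·-1^0·-1^-2 = +1.
(a,b)_∞: sgn(-1155)=−, sgn(10)=+, so +1.
(a,b)_43: α=-2, u≡40; β=-2, v≡25 (mod 43); (40|43)=+1, (25|43)=+1; sign (−1)^0·+1^-2·+1^-2 = +1.
(a,b)_3: α=9, u≡2; β=4, v≡1 (mod 3); (2|3)=-1, (1|3)=+1; sign (−1)^0·-1^4·+1^9 = +1.
(a,b)_2: α=2, β=3; u≡5, v≡5 (mod 8); ε(u)ε(v)=0·0, αω(v)=2·1, βω(u)=3·1; sum ≡ 1  ⇒  -1.
(a,b)_5: α=-1, u≡4; β=1, v≡3 (mod 5); (4|5)=+1, (3|5)=-1; sign (−1)^0·+1^1·-1^-1 = -1.
(a,b)_13: α=-2, u≡8; β=-2, v≡10 (mod 13); (8|13)=-1, (10|13)=+1; sign (−1)^0·-1^-2·+1^-2 = +1.
Ram(-1155, 10) = {2, 5, 7, 11}; no ℚ_2-point on the conic.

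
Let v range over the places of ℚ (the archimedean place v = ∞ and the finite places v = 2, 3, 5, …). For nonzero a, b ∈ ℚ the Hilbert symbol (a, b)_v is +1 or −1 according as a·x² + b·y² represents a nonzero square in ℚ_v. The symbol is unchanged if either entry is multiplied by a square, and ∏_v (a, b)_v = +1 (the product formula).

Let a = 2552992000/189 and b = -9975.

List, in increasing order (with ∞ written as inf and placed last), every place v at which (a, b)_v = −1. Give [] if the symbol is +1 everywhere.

(a, b) ≡ (23205, -399) mod (ℚ^×)²; places V = {2, 3, 5, 7, 13, 17, 19, ∞}.
(a,b)_7: α=-1, u≡1; β=1, v≡3 (mod 7); (1|7)=+1, (3|7)=-1; sign (−1)^1·+1^1·-1^-1 = +1.
(a,b)_17: α=1, u≡3; β=0, v≡4 (mod 17); (3|17)=-1, (4|17)=+1; sign (−1)^0·-1^0·+1^1 = +1.
(a,b)_19: α=2, u≡9; β=1, v≡7 (mod 19); (9|19)=+1, (7|19)=+1; sign (−1)^0·+1^1·+1^2 = +1.
(a,b)_13: α=1, u≡1; β=0, v≡9 (mod 13); (1|13)=+1, (9|13)=+1; sign (−1)^0·+1^0·+1^1 = +1.
(a,b)_∞: sgn(23205)=+, sgn(-399)=−, so +1.
(a,b)_5: α=3, u≡4; β=2, v≡1 (mod 5); (4|5)=+1, (1|5)=+1; sign (−1)^0·+1^2·+1^3 = +1.
(a,b)_2: α=8, β=0; u≡5, v≡1 (mod 8); ε(u)ε(v)=0·0, αω(v)=8·0, βω(u)=0·1; sum ≡ 0  ⇒  +1.
(a,b)_3: α=-3, u≡1; β=1, v≡2 (mod 3); (1|3)=+1, (2|3)=-1; sign (−1)^1·+1^1·-1^-3 = +1.
Ram(a, b) = ∅: the form 23205·x² + -399·y² − z² is isotropic over every ℚ_v, so by Hasse–Minkowski it is isotropic over ℚ.

[]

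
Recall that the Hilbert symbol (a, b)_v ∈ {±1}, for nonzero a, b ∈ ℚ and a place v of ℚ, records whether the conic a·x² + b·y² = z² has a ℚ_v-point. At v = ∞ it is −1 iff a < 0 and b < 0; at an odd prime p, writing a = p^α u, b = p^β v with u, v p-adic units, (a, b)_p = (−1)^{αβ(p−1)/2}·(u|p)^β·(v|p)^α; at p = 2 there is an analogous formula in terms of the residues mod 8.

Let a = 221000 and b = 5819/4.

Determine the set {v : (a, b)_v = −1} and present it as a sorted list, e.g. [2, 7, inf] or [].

[2, 11, 13, 17]

(a, b) ≡ (2210, 11) mod (ℚ^×)²; places V = {2, 5, 11, 13, 17, 23, ∞}.
(a,b)_13: α=1, u≡9; β=0, v≡2 (mod 13); (9|13)=+1, (2|13)=-1; sign (−1)^0·+1^0·-1^1 = -1.
(a,b)_2: α=3, β=-2; u≡1, v≡3 (mod 8); ε(u)ε(v)=0·1, αω(v)=3·1, βω(u)=-2·0; sum ≡ 1  ⇒  -1.
(a,b)_11: α=0, u≡10; β=1, v≡3 (mod 11); (10|11)=-1, (3|11)=+1; sign (−1)^0·-1^1·+1^0 = -1.
(a,b)_23: α=0, u≡16; β=2, v≡20 (mod 23); (16|23)=+1, (20|23)=-1; sign (−1)^0·+1^2·-1^0 = +1.
(a,b)_∞: sgn(2210)=+, sgn(11)=+, so +1.
(a,b)_17: α=1, u≡12; β=0, v≡14 (mod 17); (12|17)=-1, (14|17)=-1; sign (−1)^0·-1^0·-1^1 = -1.
(a,b)_5: α=3, u≡3; β=0, v≡1 (mod 5); (3|5)=-1, (1|5)=+1; sign (−1)^0·-1^0·+1^3 = +1.
Ram(2210, 11) = {2, 11, 13, 17}; no ℚ_2-point on the conic.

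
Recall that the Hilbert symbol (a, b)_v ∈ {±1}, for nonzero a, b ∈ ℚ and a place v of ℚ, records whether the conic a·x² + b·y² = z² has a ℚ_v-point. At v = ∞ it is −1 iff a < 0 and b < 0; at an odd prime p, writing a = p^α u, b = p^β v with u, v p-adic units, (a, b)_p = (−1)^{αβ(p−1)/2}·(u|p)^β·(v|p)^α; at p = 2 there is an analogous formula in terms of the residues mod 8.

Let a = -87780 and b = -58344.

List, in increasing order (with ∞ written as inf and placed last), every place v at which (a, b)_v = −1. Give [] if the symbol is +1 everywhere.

[2, inf]

(a, b) ≡ (-21945, -14586) mod (ℚ^×)²; places V = {2, 3, 5, 7, 11, 13, 17, 19, ∞}.
(a,b)_11: α=1, u≡6; β=1, v≡9 (mod 11); (6|11)=-1, (9|11)=+1; sign (−1)^1·-1^1·+1^1 = +1.
(a,b)_3: α=1, u≡2; β=1, v≡1 (mod 3); (2|3)=-1, (1|3)=+1; sign (−1)^1·-1^1·+1^1 = +1.
(a,b)_∞: sgn(-21945)=−, sgn(-14586)=−, so -1.
(a,b)_17: α=0, u≡8; β=1, v≡2 (mod 17); (8|17)=+1, (2|17)=+1; sign (−1)^0·+1^1·+1^0 = +1.
(a,b)_5: α=1, u≡4; β=0, v≡1 (mod 5); (4|5)=+1, (1|5)=+1; sign (−1)^0·+1^0·+1^1 = +1.
(a,b)_19: α=1, u≡16; β=0, v≡5 (mod 19); (16|19)=+1, (5|19)=+1; sign (−1)^0·+1^0·+1^1 = +1.
(a,b)_2: α=2, β=3; u≡7, v≡3 (mod 8); ε(u)ε(v)=1·1, αω(v)=2·1, βω(u)=3·0; sum ≡ 1  ⇒  -1.
(a,b)_13: α=0, u≡9; β=1, v≡10 (mod 13); (9|13)=+1, (10|13)=+1; sign (−1)^0·+1^1·+1^0 = +1.
(a,b)_7: α=1, u≡4; β=0, v≡1 (mod 7); (4|7)=+1, (1|7)=+1; sign (−1)^0·+1^0·+1^1 = +1.
|Ram(-21945, -14586)| = 2, even; anisotropic at {2, ∞}.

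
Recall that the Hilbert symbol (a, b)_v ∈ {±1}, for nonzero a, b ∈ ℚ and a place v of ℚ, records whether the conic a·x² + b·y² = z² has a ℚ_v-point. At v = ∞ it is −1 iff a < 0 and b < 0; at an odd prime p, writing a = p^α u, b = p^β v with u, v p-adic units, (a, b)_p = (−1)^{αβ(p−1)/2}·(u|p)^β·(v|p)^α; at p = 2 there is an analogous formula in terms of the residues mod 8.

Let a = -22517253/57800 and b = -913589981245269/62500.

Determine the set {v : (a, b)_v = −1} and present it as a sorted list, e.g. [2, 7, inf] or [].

[31, inf]

Mod squares: a ≡ -41354, b ≡ -26381. Check v ∈ {∞, 2, 3, 5, 11, 17, 23, 29, 31, 37}.
v=37: a=37^0·(≡16), b=37^1·(≡10) mod 37; (16|37)=+1, (10|37)=+1; (−1)^{0·1·18}·(+1)^1·(+1)^0 = +1.
v=3: a=3^2·(≡1), b=3^4·(≡1) mod 3; (1|3)=+1, (1|3)=+1; (−1)^{2·4·1}·(+1)^4·(+1)^2 = +1.
v=2: v_2(a)=-3, v_2(b)=-2; units ≡ 3, 3 (mod 8); ε·ε+αω+βω = 1·1+-3·1+-2·1 ≡ 0  ⇒  (a,b)_2 = +1.
v=5: a=5^-2·(≡1), b=5^-6·(≡4) mod 5; (1|5)=+1, (4|5)=+1; (−1)^{-2·-6·2}·(+1)^-6·(+1)^-2 = +1.
v=31: a=31^1·(≡27), b=31^3·(≡26) mod 31; (27|31)=-1, (26|31)=-1; (−1)^{1·3·15}·(-1)^3·(-1)^1 = -1.
v=17: a=17^-2·(≡14), b=17^0·(≡5) mod 17; (14|17)=-1, (5|17)=-1; (−1)^{-2·0·8}·(-1)^0·(-1)^-2 = +1.
v=23: a=23^1·(≡7), b=23^3·(≡16) mod 23; (7|23)=-1, (16|23)=+1; (−1)^{1·3·11}·(-1)^3·(+1)^1 = +1.
v=29: a=29^1·(≡6), b=29^2·(≡5) mod 29; (6|29)=+1, (5|29)=+1; (−1)^{1·2·14}·(+1)^2·(+1)^1 = +1.
v=∞: -41354 < 0 and -26381 < 0  ⇒  (a,b)_∞ = -1.
v=11: a=11^2·(≡10), b=11^0·(≡10) mod 11; (10|11)=-1, (10|11)=-1; (−1)^{2·0·5}·(-1)^0·(-1)^2 = +1.
Ram(-41354, -26381) = {31, ∞}; no ℚ_31-point on the conic.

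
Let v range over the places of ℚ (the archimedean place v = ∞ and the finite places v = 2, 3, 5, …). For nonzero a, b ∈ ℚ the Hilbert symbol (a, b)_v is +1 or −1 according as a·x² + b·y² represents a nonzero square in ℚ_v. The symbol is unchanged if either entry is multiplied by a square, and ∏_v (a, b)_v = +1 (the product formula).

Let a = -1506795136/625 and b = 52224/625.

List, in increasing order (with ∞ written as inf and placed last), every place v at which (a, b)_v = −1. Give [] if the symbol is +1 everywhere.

[3, 11]

Mod squares: a ≡ -154, b ≡ 51. Check v ∈ {∞, 2, 3, 5, 7, 11, 17, 23}.
v=23: a=23^2·(≡7), b=23^0·(≡15) mod 23; (7|23)=-1, (15|23)=-1; (−1)^{2·0·11}·(-1)^0·(-1)^2 = +1.
v=2: v_2(a)=7, v_2(b)=10; units ≡ 3, 3 (mod 8); ε·ε+αω+βω = 1·1+7·1+10·1 ≡ 0  ⇒  (a,b)_2 = +1.
v=5: a=5^-4·(≡4), b=5^-4·(≡4) mod 5; (4|5)=+1, (4|5)=+1; (−1)^{-4·-4·2}·(+1)^-4·(+1)^-4 = +1.
v=7: a=7^1·(≡3), b=7^0·(≡2) mod 7; (3|7)=-1, (2|7)=+1; (−1)^{1·0·3}·(-1)^0·(+1)^1 = +1.
v=3: a=3^0·(≡2), b=3^1·(≡2) mod 3; (2|3)=-1, (2|3)=-1; (−1)^{0·1·1}·(-1)^1·(-1)^0 = -1.
v=∞: -154 < 0 and 51 > 0  ⇒  (a,b)_∞ = +1.
v=17: a=17^2·(≡15), b=17^1·(≡14) mod 17; (15|17)=+1, (14|17)=-1; (−1)^{2·1·8}·(+1)^1·(-1)^2 = +1.
v=11: a=11^1·(≡2), b=11^0·(≡2) mod 11; (2|11)=-1, (2|11)=-1; (−1)^{1·0·5}·(-1)^0·(-1)^1 = -1.
Ram(-154, 51) = {3, 11}; no ℚ_3-point on the conic.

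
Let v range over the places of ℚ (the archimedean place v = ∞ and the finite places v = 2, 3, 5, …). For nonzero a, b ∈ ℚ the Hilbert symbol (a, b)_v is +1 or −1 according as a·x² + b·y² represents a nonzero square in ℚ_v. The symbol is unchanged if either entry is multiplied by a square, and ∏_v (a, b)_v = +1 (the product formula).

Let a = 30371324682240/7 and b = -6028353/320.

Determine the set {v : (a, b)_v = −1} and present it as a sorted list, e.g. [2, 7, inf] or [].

Mod squares: a ≡ 3570, b ≡ -3485. Check v ∈ {∞, 2, 3, 5, 7, 17, 31, 41}.
v=2: v_2(a)=13, v_2(b)=-6; units ≡ 1, 3 (mod 8); ε·ε+αω+βω = 0·1+13·1+-6·0 ≡ 1  ⇒  (a,b)_2 = -1.
v=31: a=31^2·(≡8), b=31^2·(≡2) mod 31; (8|31)=+1, (2|31)=+1; (−1)^{2·2·15}·(+1)^2·(+1)^2 = +1.
v=17: a=17^1·(≡7), b=17^1·(≡2) mod 17; (7|17)=-1, (2|17)=+1; (−1)^{1·1·8}·(-1)^1·(+1)^1 = -1.
v=41: a=41^2·(≡3), b=41^1·(≡6) mod 41; (3|41)=-1, (6|41)=-1; (−1)^{2·1·20}·(-1)^1·(-1)^2 = -1.
v=7: a=7^-1·(≡3), b=7^0·(≡1) mod 7; (3|7)=-1, (1|7)=+1; (−1)^{-1·0·3}·(-1)^0·(+1)^-1 = +1.
v=5: a=5^1·(≡4), b=5^-1·(≡3) mod 5; (4|5)=+1, (3|5)=-1; (−1)^{1·-1·2}·(+1)^-1·(-1)^1 = -1.
v=3: a=3^3·(≡2), b=3^2·(≡1) mod 3; (2|3)=-1, (1|3)=+1; (−1)^{3·2·1}·(-1)^2·(+1)^3 = +1.
v=∞: 3570 > 0 and -3485 < 0  ⇒  (a,b)_∞ = +1.
|Ram(3570, -3485)| = 4, even; anisotropic at {2, 5, 17, 41}.

[2, 5, 17, 41]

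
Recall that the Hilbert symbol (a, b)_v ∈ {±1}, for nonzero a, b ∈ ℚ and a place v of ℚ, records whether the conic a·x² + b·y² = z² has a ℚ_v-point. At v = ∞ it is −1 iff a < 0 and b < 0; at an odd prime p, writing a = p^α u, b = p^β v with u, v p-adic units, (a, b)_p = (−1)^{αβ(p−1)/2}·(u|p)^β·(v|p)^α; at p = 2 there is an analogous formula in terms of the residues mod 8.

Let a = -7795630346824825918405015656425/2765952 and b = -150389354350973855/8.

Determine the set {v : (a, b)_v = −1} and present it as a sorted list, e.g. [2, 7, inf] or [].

[17, 29, 37, inf]

(a, b) ≡ (-1676914, -3465790) mod (ℚ^×)²; places V = {2, 3, 5, 7, 13, 17, 19, 29, 31, 37, 43, ∞}.
(a,b)_29: α=2, u≡10; β=1, v≡16 (mod 29); (10|29)=-1, (16|29)=+1; sign (−1)^0·-1^1·+1^2 = -1.
(a,b)_5: α=2, u≡4; β=1, v≡3 (mod 5); (4|5)=+1, (3|5)=-1; sign (−1)^0·+1^1·-1^2 = +1.
(a,b)_∞: sgn(-1676914)=−, sgn(-3465790)=−, so -1.
(a,b)_37: α=1, u≡25; β=1, v≡24 (mod 37); (25|37)=+1, (24|37)=-1; sign (−1)^0·+1^1·-1^1 = -1.
(a,b)_13: α=4, u≡2; β=2, v≡9 (mod 13); (2|13)=-1, (9|13)=+1; sign (−1)^0·-1^2·+1^4 = +1.
(a,b)_17: α=7, u≡8; β=3, v≡12 (mod 17); (8|17)=+1, (12|17)=-1; sign (−1)^0·+1^3·-1^7 = -1.
(a,b)_19: α=2, u≡11; β=1, v≡7 (mod 19); (11|19)=+1, (7|19)=+1; sign (−1)^0·+1^1·+1^2 = +1.
(a,b)_43: α=3, u≡2; β=2, v≡15 (mod 43); (2|43)=-1, (15|43)=+1; sign (−1)^0·-1^2·+1^3 = +1.
(a,b)_31: α=3, u≡19; β=2, v≡14 (mod 31); (19|31)=+1, (14|31)=+1; sign (−1)^0·+1^2·+1^3 = +1.
(a,b)_3: α=-2, u≡2; β=0, v≡2 (mod 3); (2|3)=-1, (2|3)=-1; sign (−1)^0·-1^0·-1^-2 = +1.
(a,b)_2: α=-7, β=-3; u≡7, v≡1 (mod 8); ε(u)ε(v)=1·0, αω(v)=-7·0, βω(u)=-3·0; sum ≡ 0  ⇒  +1.
(a,b)_7: α=-4, u≡3; β=0, v≡2 (mod 7); (3|7)=-1, (2|7)=+1; sign (−1)^0·-1^0·+1^-4 = +1.
(-1676914, -3465790 / ℚ) ramifies at {17, 29, 37, ∞}: a division algebra.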